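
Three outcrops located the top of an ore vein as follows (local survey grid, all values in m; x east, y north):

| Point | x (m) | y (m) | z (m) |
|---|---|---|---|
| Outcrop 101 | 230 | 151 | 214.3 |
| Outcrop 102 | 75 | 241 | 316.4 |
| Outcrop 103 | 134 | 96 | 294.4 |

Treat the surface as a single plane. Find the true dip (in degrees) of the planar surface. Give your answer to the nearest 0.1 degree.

37.3°

Let the plane be z = a·x + b·y + c.
Outcrop 102−Outcrop 101: −155a + 90b = 102.1;  Outcrop 103−Outcrop 101: −96a − 55b = 80.1.
Solving gives a = −0.74713, b = −0.15228.
Gradient magnitude |∇z| = √(a² + b²) = √(0.55820 + 0.02319) = 0.76249.
True dip = arctan(0.76249) = 37.3°, dipping toward ENE (azimuth ≈ 078°).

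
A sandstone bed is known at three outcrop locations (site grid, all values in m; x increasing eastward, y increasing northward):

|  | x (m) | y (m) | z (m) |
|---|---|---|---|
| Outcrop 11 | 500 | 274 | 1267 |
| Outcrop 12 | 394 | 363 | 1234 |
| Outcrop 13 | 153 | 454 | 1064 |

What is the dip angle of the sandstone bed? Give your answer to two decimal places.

53.17°

Let the plane be z = a·x + b·y + c.
Outcrop 12−Outcrop 11: −106a + 89b = −33;  Outcrop 13−Outcrop 11: −347a + 180b = −203.
Solving gives a = 1.02745, b = 0.85292.
Gradient magnitude |∇z| = √(a² + b²) = √(1.05565 + 0.72747) = 1.33534.
True dip = arctan(1.33534) = 53.17°, dipping toward SW (azimuth ≈ 230°).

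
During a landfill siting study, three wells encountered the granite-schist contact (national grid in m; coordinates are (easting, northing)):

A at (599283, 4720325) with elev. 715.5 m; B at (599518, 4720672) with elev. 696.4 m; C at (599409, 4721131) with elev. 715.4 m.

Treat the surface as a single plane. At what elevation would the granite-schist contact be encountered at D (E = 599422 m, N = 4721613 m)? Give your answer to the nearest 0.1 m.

Let the plane be z = a·E + b·N + c.
B−A: 235a + 347b = −19.1;  C−A: 126a + 806b = −0.1.
Solving gives a = −0.105430097, b = 0.016357559.
Then c = 715.5 − a·599283 − b·4720325 = −13315.03.
At (599422, 4721613): z = −63197.1 + 77234.1 − 13315.03 = 721.9 m.

721.9 m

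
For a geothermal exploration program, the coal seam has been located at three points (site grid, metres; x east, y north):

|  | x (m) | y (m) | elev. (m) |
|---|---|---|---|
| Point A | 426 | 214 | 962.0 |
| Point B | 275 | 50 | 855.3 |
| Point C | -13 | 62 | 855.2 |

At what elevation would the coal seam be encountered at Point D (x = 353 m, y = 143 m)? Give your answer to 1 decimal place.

Let the plane be z = a·x + b·y + c.
Point B−Point A: −151a − 164b = −106.7;  Point C−Point A: −439a − 152b = −106.8.
Solving gives a = 0.02644, b = 0.62626.
Then c = 962 − a·426 − b·214 = 816.72.
At (353, 143): z = 9.3 + 89.6 + 816.72 = 915.6 m.

915.6 m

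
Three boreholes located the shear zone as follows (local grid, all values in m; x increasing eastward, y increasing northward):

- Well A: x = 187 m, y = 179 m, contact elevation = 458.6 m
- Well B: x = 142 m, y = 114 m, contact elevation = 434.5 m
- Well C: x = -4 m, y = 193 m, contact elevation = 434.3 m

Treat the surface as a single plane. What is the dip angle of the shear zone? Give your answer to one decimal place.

17.0°

Two edge vectors: Well A→Well B = (-45, -65, -24.1), Well A→Well C = (-191, 14, -24.3).
Normal n = (Well A→Well B) × (Well A→Well C) = (1916.9, 3509.6, -13045).
So ∂z/∂x = −n_x/n_z = 0.14695 and ∂z/∂y = −n_y/n_z = 0.26904.
Gradient magnitude |∇z| = √(a² + b²) = √(0.02159 + 0.07238) = 0.30655.
True dip = arctan(0.30655) = 17.0°, dipping toward SSW (azimuth ≈ 209°).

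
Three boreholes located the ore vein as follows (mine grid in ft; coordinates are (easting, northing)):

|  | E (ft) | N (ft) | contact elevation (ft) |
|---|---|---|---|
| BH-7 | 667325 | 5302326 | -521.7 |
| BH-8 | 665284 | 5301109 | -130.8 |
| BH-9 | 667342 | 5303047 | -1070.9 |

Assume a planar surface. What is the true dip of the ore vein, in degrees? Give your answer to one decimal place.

39.1°

Two edge vectors: BH-7→BH-8 = (-2041, -1217, 390.9), BH-7→BH-9 = (17, 721, -549.2).
Normal n = (BH-7→BH-8) × (BH-7→BH-9) = (386537.5, -1114271.9, -1450872).
So ∂z/∂E = −n_x/n_z = 0.26642 and ∂z/∂N = −n_y/n_z = −0.76800.
Gradient magnitude |∇z| = √(a² + b²) = √(0.07098 + 0.58983) = 0.81290.
True dip = arctan(0.81290) = 39.1°, dipping toward NNW (azimuth ≈ 341°).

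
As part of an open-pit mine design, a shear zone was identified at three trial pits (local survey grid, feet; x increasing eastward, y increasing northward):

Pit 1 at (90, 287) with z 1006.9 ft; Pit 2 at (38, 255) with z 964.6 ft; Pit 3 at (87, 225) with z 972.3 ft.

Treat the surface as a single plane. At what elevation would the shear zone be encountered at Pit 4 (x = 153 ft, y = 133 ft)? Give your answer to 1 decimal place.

955.1 ft

Two edge vectors: Pit 1→Pit 2 = (-52, -32, -42.3), Pit 1→Pit 3 = (-3, -62, -34.6).
Normal n = (Pit 1→Pit 2) × (Pit 1→Pit 3) = (-1515.4, -1672.3, 3128).
So ∂z/∂x = −n_x/n_z = 0.48446 and ∂z/∂y = −n_y/n_z = 0.53462.
Intercept c from Pit 1: 1006.9 − 43.60 − 153.44 = 809.86.
At (153, 133): z = 74.1 + 71.1 + 809.86 = 955.1 ft.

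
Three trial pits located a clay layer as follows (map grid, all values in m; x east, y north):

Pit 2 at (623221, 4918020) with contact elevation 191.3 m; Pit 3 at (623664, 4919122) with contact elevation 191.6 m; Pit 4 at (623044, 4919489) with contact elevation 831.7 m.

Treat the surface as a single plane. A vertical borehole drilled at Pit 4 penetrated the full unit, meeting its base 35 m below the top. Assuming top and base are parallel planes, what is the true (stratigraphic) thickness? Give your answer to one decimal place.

26.0 m

Let the plane be z = a·x + b·y + c.
Pit 3−Pit 2: 443a + 1102b = 0.3;  Pit 4−Pit 2: −177a + 1469b = 640.4.
Solving gives a = −0.83384, b = 0.33547.
|∇z| = √(a²+b²) = 0.89880, so dip δ = arctan(0.89880) = 41.95°.
True thickness = vertical thickness × cos δ = 35 × cos 41.95° = 26.0 m.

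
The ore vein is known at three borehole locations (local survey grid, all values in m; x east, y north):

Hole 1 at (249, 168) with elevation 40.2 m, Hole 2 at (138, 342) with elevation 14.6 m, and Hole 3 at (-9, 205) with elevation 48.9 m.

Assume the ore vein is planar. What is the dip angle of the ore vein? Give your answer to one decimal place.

Two edge vectors: Hole 1→Hole 2 = (-111, 174, -25.6), Hole 1→Hole 3 = (-258, 37, 8.7).
Normal n = (Hole 1→Hole 2) × (Hole 1→Hole 3) = (2461, 7570.5, 40785).
So ∂z/∂x = −n_x/n_z = −0.06034 and ∂z/∂y = −n_y/n_z = −0.18562.
Gradient magnitude |∇z| = √(a² + b²) = √(0.00364 + 0.03445) = 0.19518.
True dip = arctan(0.19518) = 11.0°, dipping toward NNE (azimuth ≈ 018°).

11.0°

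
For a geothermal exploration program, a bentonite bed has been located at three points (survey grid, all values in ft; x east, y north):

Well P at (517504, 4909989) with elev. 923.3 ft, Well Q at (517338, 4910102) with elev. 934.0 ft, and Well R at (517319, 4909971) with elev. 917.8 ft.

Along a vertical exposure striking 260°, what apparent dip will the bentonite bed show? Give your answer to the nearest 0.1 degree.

Let the plane be z = a·x + b·y + c.
Well Q−Well P: −166a + 113b = 10.7;  Well R−Well P: −185a − 18b = −5.5.
Solving gives a = 0.01795, b = 0.12106.
Unit vector along 260° is (sin 260°, cos 260°) = (-0.9848, -0.1736).
Slope in that direction = a·(-0.9848) + b·(-0.1736) = −0.03870.
Apparent dip = arctan|0.03870| = 2.2° (true dip is 7.0°, so apparent ≤ true as expected).

2.2°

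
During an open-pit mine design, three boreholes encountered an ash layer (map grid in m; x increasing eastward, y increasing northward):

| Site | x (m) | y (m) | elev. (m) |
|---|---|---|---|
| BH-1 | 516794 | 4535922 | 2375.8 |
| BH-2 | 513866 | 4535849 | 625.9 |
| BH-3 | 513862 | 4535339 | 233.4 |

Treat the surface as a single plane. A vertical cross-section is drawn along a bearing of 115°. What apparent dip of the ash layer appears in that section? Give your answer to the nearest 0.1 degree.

11.4°

Let the plane be z = a·x + b·y + c.
BH-2−BH-1: −2928a − 73b = −1749.9;  BH-3−BH-1: −2932a − 583b = −2142.4.
Solving gives a = 0.57857, b = 0.76507.
Unit vector along 115° is (sin 115°, cos 115°) = (0.9063, -0.4226).
Slope in that direction = a·(0.9063) + b·(-0.4226) = 0.20103.
Apparent dip = arctan|0.20103| = 11.4° (true dip is 43.8°, so apparent ≤ true as expected).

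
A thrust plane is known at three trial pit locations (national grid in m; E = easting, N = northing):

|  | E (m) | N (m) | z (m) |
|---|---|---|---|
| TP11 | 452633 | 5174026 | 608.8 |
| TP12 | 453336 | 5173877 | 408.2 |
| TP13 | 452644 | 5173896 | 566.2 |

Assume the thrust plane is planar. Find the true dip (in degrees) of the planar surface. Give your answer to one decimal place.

20.8°

Two edge vectors: TP11→TP12 = (703, -149, -200.6), TP11→TP13 = (11, -130, -42.6).
Normal n = (TP11→TP12) × (TP11→TP13) = (-19730.6, 27741.2, -89751).
So ∂z/∂E = −n_x/n_z = −0.21984 and ∂z/∂N = −n_y/n_z = 0.30909.
Gradient magnitude |∇z| = √(a² + b²) = √(0.04833 + 0.09554) = 0.37930.
True dip = arctan(0.37930) = 20.8°, dipping toward SE (azimuth ≈ 145°).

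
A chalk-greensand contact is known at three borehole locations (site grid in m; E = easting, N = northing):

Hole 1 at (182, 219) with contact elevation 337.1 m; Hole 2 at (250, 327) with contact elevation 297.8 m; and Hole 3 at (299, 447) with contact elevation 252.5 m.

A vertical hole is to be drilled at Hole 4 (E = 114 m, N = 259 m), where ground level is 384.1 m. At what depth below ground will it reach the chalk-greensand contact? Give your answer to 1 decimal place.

Two edge vectors: Hole 1→Hole 2 = (68, 108, -39.3), Hole 1→Hole 3 = (117, 228, -84.6).
Normal n = (Hole 1→Hole 2) × (Hole 1→Hole 3) = (-176.4, 1154.7, 2868).
So ∂z/∂E = −n_x/n_z = 0.06151 and ∂z/∂N = −n_y/n_z = −0.40262.
Intercept c from Hole 1: 337.1 − 11.19 + 88.17 = 414.08.
At (114, 259): z_contact = 7.01 − 104.28 + 414.08 = 316.81 m.
Depth below ground = 384.1 − 316.81 = 67.3 m.

67.3 m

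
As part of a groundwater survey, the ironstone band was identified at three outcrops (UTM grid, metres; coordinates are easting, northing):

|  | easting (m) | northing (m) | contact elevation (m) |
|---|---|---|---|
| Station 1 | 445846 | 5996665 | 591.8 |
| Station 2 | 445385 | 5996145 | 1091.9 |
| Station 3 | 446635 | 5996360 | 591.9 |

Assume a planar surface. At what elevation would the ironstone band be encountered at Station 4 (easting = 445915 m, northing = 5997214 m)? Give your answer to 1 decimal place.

Let the plane be z = a·easting + b·northing + c.
Station 2−Station 1: −461a − 520b = 500.1;  Station 3−Station 1: 789a − 305b = 0.1.
Solving gives a = −0.276788259, b = −0.716347332.
Then c = 591.8 − a·445846 − b·5996665 = 4419691.71.
At (445915, 5997214): z = −123424.0 − 4296088.2 + 4419691.71 = 179.4 m.

179.4 m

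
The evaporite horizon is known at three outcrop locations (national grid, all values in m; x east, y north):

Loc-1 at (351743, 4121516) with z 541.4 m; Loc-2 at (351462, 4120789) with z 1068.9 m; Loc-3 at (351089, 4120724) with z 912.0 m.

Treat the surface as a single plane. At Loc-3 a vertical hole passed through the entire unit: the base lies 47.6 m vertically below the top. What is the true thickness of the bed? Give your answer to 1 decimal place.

31.7 m

Two edge vectors: Loc-1→Loc-2 = (-281, -727, 527.5), Loc-1→Loc-3 = (-654, -792, 370.6).
Normal n = (Loc-1→Loc-2) × (Loc-1→Loc-3) = (148353.8, -240846.4, -252906).
So ∂z/∂x = −n_x/n_z = 0.58660 and ∂z/∂y = −n_y/n_z = −0.95232.
|∇z| = √(a²+b²) = 1.11848, so dip δ = arctan(1.11848) = 48.20°.
True thickness = vertical thickness × cos δ = 47.6 × cos 48.20° = 31.7 m.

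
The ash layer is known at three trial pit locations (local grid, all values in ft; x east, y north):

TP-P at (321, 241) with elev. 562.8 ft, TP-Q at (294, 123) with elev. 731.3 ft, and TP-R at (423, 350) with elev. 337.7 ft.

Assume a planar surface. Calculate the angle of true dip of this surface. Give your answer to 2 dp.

Let the plane be z = a·x + b·y + c.
TP-Q−TP-P: −27a − 118b = 168.5;  TP-R−TP-P: 102a + 109b = −225.1.
Solving gives a = −0.90128, b = −1.22174.
Gradient magnitude |∇z| = √(a² + b²) = √(0.81230 + 1.49265) = 1.51821.
True dip = arctan(1.51821) = 56.63°, dipping toward NE (azimuth ≈ 036°).

56.63°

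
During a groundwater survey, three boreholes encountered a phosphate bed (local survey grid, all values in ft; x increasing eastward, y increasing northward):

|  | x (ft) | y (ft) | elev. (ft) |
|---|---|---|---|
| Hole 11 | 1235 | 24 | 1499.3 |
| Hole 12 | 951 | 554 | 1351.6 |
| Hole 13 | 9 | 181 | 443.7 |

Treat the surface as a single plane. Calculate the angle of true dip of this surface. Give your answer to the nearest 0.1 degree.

Two edge vectors: Hole 11→Hole 12 = (-284, 530, -147.7), Hole 11→Hole 13 = (-1226, 157, -1055.6).
Normal n = (Hole 11→Hole 12) × (Hole 11→Hole 13) = (-536279.1, -118710.2, 605192).
So ∂z/∂x = −n_x/n_z = 0.88613 and ∂z/∂y = −n_y/n_z = 0.19615.
Gradient magnitude |∇z| = √(a² + b²) = √(0.78523 + 0.03848) = 0.90758.
True dip = arctan(0.90758) = 42.2°, dipping toward WSW (azimuth ≈ 258°).

42.2°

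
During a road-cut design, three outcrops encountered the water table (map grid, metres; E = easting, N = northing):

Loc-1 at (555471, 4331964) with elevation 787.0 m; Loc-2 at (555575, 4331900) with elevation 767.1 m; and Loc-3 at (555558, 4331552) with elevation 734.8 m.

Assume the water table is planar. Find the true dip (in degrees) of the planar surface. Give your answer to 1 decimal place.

9.3°

Let the plane be z = a·E + b·N + c.
Loc-2−Loc-1: 104a − 64b = −19.9;  Loc-3−Loc-1: 87a − 412b = −52.2.
Solving gives a = −0.13031, b = 0.09918.
Gradient magnitude |∇z| = √(a² + b²) = √(0.01698 + 0.00984) = 0.16376.
True dip = arctan(0.16376) = 9.3°, dipping toward SE (azimuth ≈ 127°).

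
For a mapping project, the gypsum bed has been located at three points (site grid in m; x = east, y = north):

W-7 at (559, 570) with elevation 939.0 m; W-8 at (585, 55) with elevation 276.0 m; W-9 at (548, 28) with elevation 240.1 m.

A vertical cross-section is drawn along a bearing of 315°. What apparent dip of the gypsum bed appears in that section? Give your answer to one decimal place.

Two edge vectors: W-7→W-8 = (26, -515, -663), W-7→W-9 = (-11, -542, -698.9).
Normal n = (W-7→W-8) × (W-7→W-9) = (587.5, 25464.4, -19757).
So ∂z/∂x = −n_x/n_z = 0.02974 and ∂z/∂y = −n_y/n_z = 1.28888.
Unit vector along 315° is (sin 315°, cos 315°) = (-0.7071, 0.7071).
Slope in that direction = a·(-0.7071) + b·(0.7071) = 0.89035.
Apparent dip = arctan|0.89035| = 41.7° (true dip is 52.2°, so apparent ≤ true as expected).

41.7°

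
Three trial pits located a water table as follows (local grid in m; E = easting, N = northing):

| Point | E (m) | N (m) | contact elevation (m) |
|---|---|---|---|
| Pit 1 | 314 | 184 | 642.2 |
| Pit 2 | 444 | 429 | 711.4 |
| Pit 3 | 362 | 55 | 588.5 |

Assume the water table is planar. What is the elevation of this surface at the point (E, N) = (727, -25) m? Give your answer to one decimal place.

505.5 m

Let the plane be z = a·E + b·N + c.
Pit 2−Pit 1: 130a + 245b = 69.2;  Pit 3−Pit 1: 48a − 129b = −53.7.
Solving gives a = −0.14825, b = 0.36111.
Then c = 642.2 − a·314 − b·184 = 622.31.
At (727, -25): z = −107.8 − 9.0 + 622.31 = 505.5 m.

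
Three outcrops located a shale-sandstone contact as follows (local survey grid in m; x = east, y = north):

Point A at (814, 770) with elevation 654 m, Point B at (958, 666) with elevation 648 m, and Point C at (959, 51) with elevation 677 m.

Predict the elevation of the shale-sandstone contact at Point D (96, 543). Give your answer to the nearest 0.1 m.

719.2 m

Let the plane be z = a·x + b·y + c.
Point B−Point A: 144a − 104b = −6;  Point C−Point A: 145a − 719b = 23.
Solving gives a = −0.07581, b = −0.04728.
Then c = 654 − a·814 − b·770 = 752.11.
At (96, 543): z = −7.3 − 25.7 + 752.11 = 719.2 m.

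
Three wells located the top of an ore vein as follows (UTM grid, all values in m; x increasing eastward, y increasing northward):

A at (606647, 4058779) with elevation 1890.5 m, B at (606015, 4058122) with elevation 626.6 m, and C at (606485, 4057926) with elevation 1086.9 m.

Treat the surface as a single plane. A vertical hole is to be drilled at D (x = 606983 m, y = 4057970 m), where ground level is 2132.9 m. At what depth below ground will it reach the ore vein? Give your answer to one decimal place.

Let the plane be z = a·x + b·y + c.
B−A: −632a − 657b = −1263.9;  C−A: −162a − 853b = −803.6.
Solving gives a = 1.271527197, b = 0.700600931.
Then c = 1890.5 − a·606647 − b·4058779 = −3613062.01.
At (606983, 4057970): z_contact = 771795.39 + 2843017.56 − 3613062.01 = 1750.95 m.
Depth below ground = 2132.9 − 1750.95 = 382.0 m.

382.0 m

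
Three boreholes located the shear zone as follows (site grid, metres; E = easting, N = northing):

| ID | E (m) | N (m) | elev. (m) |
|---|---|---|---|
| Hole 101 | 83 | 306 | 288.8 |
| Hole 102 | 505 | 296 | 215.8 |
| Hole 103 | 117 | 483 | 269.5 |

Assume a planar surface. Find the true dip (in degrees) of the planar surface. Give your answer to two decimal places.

10.78°

Two edge vectors: Hole 101→Hole 102 = (422, -10, -73), Hole 101→Hole 103 = (34, 177, -19.3).
Normal n = (Hole 101→Hole 102) × (Hole 101→Hole 103) = (13114, 5662.6, 75034).
So ∂z/∂E = −n_x/n_z = −0.17477 and ∂z/∂N = −n_y/n_z = −0.07547.
Gradient magnitude |∇z| = √(a² + b²) = √(0.03055 + 0.00570) = 0.19037.
True dip = arctan(0.19037) = 10.78°, dipping toward ENE (azimuth ≈ 067°).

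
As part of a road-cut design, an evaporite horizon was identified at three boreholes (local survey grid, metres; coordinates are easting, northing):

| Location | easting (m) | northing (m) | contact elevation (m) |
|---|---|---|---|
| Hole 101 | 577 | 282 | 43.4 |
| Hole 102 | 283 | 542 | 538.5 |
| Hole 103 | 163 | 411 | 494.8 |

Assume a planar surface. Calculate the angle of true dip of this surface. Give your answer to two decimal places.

Let the plane be z = a·easting + b·northing + c.
Hole 102−Hole 101: −294a + 260b = 495.1;  Hole 103−Hole 101: −414a + 129b = 451.4.
Solving gives a = −0.76737, b = 1.03652.
Gradient magnitude |∇z| = √(a² + b²) = √(0.58885 + 1.07437) = 1.28966.
True dip = arctan(1.28966) = 52.21°, dipping toward SE (azimuth ≈ 143°).

52.21°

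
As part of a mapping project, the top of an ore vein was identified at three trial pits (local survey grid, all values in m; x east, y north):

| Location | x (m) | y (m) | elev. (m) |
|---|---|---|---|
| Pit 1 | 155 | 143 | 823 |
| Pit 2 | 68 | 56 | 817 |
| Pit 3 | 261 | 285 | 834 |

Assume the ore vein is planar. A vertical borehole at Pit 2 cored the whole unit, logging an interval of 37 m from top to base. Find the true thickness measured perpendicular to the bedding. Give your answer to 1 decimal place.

36.8 m

Two edge vectors: Pit 1→Pit 2 = (-87, -87, -6), Pit 1→Pit 3 = (106, 142, 11).
Normal n = (Pit 1→Pit 2) × (Pit 1→Pit 3) = (-105, 321, -3132).
So ∂z/∂x = −n_x/n_z = −0.03352 and ∂z/∂y = −n_y/n_z = 0.10249.
|∇z| = √(a²+b²) = 0.10783, so dip δ = arctan(0.10783) = 6.15°.
True thickness = vertical thickness × cos δ = 37 × cos 6.15° = 36.8 m.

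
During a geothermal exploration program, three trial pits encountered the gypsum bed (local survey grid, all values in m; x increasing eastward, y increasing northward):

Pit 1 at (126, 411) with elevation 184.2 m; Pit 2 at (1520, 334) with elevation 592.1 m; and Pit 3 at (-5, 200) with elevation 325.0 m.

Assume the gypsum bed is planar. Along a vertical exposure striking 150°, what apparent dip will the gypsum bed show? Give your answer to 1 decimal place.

39.8°

Let the plane be z = a·x + b·y + c.
Pit 2−Pit 1: 1394a − 77b = 407.9;  Pit 3−Pit 1: −131a − 211b = 140.8.
Solving gives a = 0.24727, b = −0.82082.
Unit vector along 150° is (sin 150°, cos 150°) = (0.5000, -0.8660).
Slope in that direction = a·(0.5000) + b·(-0.8660) = 0.83449.
Apparent dip = arctan|0.83449| = 39.8° (true dip is 40.6°, so apparent ≤ true as expected).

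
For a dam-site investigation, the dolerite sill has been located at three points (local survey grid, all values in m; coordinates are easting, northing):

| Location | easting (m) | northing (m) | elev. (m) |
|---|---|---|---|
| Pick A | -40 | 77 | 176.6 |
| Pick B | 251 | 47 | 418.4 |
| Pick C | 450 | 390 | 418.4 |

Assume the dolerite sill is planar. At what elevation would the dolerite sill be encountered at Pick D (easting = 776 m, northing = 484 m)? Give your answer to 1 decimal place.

Two edge vectors: Pick A→Pick B = (291, -30, 241.8), Pick A→Pick C = (490, 313, 241.8).
Normal n = (Pick A→Pick B) × (Pick A→Pick C) = (-82937.4, 48118.2, 105783).
So ∂z/∂easting = −n_x/n_z = 0.78403 and ∂z/∂northing = −n_y/n_z = −0.45488.
Intercept c from Pick A: 176.6 + 31.36 + 35.03 = 242.99.
At (776, 484): z = 608.4 − 220.2 + 242.99 = 631.2 m.

631.2 m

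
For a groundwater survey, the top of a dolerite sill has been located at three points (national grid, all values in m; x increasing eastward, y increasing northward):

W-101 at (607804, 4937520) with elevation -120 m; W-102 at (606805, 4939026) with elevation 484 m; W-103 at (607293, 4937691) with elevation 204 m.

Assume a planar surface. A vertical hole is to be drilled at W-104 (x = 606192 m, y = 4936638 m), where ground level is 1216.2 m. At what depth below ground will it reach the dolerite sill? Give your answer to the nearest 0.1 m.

Let the plane be z = a·x + b·y + c.
W-102−W-101: −999a + 1506b = 604;  W-103−W-101: −511a + 171b = 324.
Solving gives a = −0.642452362, b = −0.025106182.
Then c = -120 − a·607804 − b·4937520 = 514327.39.
At (606192, 4936638): z_contact = −389449.48 − 123940.13 + 514327.39 = 937.78 m.
Depth below ground = 1216.2 − 937.78 = 278.4 m.

278.4 m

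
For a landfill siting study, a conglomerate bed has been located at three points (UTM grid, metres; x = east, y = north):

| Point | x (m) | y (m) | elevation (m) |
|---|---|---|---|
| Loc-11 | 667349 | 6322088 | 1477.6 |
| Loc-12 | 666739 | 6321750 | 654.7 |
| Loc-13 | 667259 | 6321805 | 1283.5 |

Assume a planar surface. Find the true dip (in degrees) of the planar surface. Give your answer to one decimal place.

Let the plane be z = a·x + b·y + c.
Loc-12−Loc-11: −610a − 338b = −822.9;  Loc-13−Loc-11: −90a − 283b = −194.1.
Solving gives a = 1.17625, b = 0.31179.
Gradient magnitude |∇z| = √(a² + b²) = √(1.38357 + 0.09721) = 1.21688.
True dip = arctan(1.21688) = 50.6°, dipping toward WSW (azimuth ≈ 255°).

50.6°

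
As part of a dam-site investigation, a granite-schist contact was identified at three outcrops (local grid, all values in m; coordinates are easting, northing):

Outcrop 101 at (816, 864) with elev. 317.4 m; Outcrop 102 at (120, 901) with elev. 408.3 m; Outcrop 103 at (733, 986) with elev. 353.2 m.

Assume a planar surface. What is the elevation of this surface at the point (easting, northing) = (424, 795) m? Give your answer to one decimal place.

Two edge vectors: Outcrop 101→Outcrop 102 = (-696, 37, 90.9), Outcrop 101→Outcrop 103 = (-83, 122, 35.8).
Normal n = (Outcrop 101→Outcrop 102) × (Outcrop 101→Outcrop 103) = (-9765.2, 17372.1, -81841).
So ∂z/∂easting = −n_x/n_z = −0.11932 and ∂z/∂northing = −n_y/n_z = 0.21227.
Intercept c from Outcrop 101: 317.4 + 97.36 − 183.40 = 231.37.
At (424, 795): z = −50.6 + 168.8 + 231.37 = 349.5 m.

349.5 m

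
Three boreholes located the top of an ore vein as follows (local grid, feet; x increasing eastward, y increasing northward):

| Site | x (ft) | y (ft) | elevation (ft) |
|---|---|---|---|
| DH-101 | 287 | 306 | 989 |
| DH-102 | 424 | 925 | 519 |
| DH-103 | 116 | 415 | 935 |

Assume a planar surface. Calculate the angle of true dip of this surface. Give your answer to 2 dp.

Two edge vectors: DH-101→DH-102 = (137, 619, -470), DH-101→DH-103 = (-171, 109, -54).
Normal n = (DH-101→DH-102) × (DH-101→DH-103) = (17804, 87768, 120782).
So ∂z/∂x = −n_x/n_z = −0.14741 and ∂z/∂y = −n_y/n_z = −0.72666.
Gradient magnitude |∇z| = √(a² + b²) = √(0.02173 + 0.52804) = 0.74146.
True dip = arctan(0.74146) = 36.56°, dipping toward NNE (azimuth ≈ 011°).

36.56°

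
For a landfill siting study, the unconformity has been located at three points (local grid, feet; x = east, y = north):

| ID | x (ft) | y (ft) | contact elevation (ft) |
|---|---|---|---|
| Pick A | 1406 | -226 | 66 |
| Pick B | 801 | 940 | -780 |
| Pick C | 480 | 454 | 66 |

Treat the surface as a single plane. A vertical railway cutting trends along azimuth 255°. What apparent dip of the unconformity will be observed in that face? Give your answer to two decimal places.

48.61°

Two edge vectors: Pick A→Pick B = (-605, 1166, -846), Pick A→Pick C = (-926, 680, 0).
Normal n = (Pick A→Pick B) × (Pick A→Pick C) = (575280, 783396, 668316).
So ∂z/∂x = −n_x/n_z = −0.86079 and ∂z/∂y = −n_y/n_z = −1.17219.
Unit vector along 255° is (sin 255°, cos 255°) = (-0.9659, -0.2588).
Slope in that direction = a·(-0.9659) + b·(-0.2588) = 1.13485.
Apparent dip = arctan|1.13485| = 48.61° (true dip is 55.5°, so apparent ≤ true as expected).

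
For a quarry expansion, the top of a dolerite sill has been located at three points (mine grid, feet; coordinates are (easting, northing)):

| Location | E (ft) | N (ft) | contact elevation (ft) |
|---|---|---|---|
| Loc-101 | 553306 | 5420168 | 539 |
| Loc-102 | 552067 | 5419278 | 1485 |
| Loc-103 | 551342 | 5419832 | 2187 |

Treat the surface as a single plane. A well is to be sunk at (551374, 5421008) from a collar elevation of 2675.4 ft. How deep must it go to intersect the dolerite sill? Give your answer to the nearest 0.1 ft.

353.6 ft

Two edge vectors: Loc-101→Loc-102 = (-1239, -890, 946), Loc-101→Loc-103 = (-1964, -336, 1648).
Normal n = (Loc-101→Loc-102) × (Loc-101→Loc-103) = (-1148864, 183928, -1331656).
So ∂z/∂E = −n_x/n_z = −0.862733319 and ∂z/∂N = −n_y/n_z = 0.138119755.
Intercept c from Loc-101: 539 + 477355.52 − 748632.27 = −270737.75.
At (551374, 5421008): z_contact = −475688.72 + 748748.29 − 270737.75 = 2321.82 ft.
Depth below ground = 2675.4 − 2321.82 = 353.6 ft.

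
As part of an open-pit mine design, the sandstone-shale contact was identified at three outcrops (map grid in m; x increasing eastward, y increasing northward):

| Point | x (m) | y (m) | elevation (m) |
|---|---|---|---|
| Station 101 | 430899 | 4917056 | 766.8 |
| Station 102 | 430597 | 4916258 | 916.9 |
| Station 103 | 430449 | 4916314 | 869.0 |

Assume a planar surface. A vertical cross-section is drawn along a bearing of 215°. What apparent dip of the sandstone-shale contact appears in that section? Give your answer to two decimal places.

Let the plane be z = a·x + b·y + c.
Station 102−Station 101: −302a − 798b = 150.1;  Station 103−Station 101: −450a − 742b = 102.2.
Solving gives a = 0.22085, b = −0.27168.
Unit vector along 215° is (sin 215°, cos 215°) = (-0.5736, -0.8192).
Slope in that direction = a·(-0.5736) + b·(-0.8192) = 0.09587.
Apparent dip = arctan|0.09587| = 5.48° (true dip is 19.3°, so apparent ≤ true as expected).

5.48°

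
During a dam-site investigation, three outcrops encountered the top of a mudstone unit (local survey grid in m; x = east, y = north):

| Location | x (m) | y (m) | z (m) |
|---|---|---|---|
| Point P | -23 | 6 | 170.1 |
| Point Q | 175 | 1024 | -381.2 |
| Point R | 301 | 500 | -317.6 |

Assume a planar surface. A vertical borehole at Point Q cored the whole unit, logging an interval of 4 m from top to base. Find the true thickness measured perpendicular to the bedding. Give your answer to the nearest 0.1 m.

2.8 m

Let the plane be z = a·x + b·y + c.
Point Q−Point P: 198a + 1018b = −551.3;  Point R−Point P: 324a + 494b = −487.7.
Solving gives a = −0.96602, b = −0.35366.
|∇z| = √(a²+b²) = 1.02872, so dip δ = arctan(1.02872) = 45.81°.
True thickness = vertical thickness × cos δ = 4 × cos 45.81° = 2.8 m.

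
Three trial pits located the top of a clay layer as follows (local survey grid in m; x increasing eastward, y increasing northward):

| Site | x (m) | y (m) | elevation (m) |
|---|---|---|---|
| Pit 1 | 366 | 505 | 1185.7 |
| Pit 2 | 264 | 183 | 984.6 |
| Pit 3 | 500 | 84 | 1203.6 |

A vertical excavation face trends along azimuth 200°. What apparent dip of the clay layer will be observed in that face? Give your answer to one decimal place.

32.4°

Let the plane be z = a·x + b·y + c.
Pit 2−Pit 1: −102a − 322b = −201.1;  Pit 3−Pit 1: 134a − 421b = 17.9.
Solving gives a = 1.05038, b = 0.29181.
Unit vector along 200° is (sin 200°, cos 200°) = (-0.3420, -0.9397).
Slope in that direction = a·(-0.3420) + b·(-0.9397) = −0.63346.
Apparent dip = arctan|0.63346| = 32.4° (true dip is 47.5°, so apparent ≤ true as expected).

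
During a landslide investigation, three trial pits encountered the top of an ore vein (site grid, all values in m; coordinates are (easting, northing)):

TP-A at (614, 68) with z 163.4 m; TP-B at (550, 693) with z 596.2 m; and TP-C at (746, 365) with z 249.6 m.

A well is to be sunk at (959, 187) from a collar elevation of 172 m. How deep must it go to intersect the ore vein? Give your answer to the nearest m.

Let the plane be z = a·E + b·N + c.
TP-B−TP-A: −64a + 625b = 432.8;  TP-C−TP-A: 132a + 297b = 86.2.
Solving gives a = −0.73557, b = 0.61716.
Then c = 163.4 − a·614 − b·68 = 573.08.
At (959, 187): z_contact = −705.4 + 115.4 + 573.08 = -16.9 m.
Depth below ground = 172 − (-16.9) = 189 m.

189 m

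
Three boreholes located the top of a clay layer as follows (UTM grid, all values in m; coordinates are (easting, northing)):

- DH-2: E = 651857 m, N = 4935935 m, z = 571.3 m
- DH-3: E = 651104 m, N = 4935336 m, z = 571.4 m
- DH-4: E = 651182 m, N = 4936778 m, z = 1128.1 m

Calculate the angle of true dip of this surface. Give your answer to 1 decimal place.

27.3°

Two edge vectors: DH-2→DH-3 = (-753, -599, 0.1), DH-2→DH-4 = (-675, 843, 556.8).
Normal n = (DH-2→DH-3) × (DH-2→DH-4) = (-333607.5, 419202.9, -1039104).
So ∂z/∂E = −n_x/n_z = −0.32105 and ∂z/∂N = −n_y/n_z = 0.40343.
Gradient magnitude |∇z| = √(a² + b²) = √(0.10308 + 0.16275) = 0.51559.
True dip = arctan(0.51559) = 27.3°, dipping toward SE (azimuth ≈ 141°).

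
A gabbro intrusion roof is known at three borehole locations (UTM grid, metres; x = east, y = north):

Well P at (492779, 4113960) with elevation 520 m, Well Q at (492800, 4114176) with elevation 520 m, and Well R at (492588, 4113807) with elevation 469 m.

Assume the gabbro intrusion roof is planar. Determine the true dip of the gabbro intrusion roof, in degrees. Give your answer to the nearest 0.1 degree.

16.2°

Let the plane be z = a·x + b·y + c.
Well Q−Well P: 21a + 216b = 0;  Well R−Well P: −191a − 153b = −51.
Solving gives a = 0.28957, b = −0.02815.
Gradient magnitude |∇z| = √(a² + b²) = √(0.08385 + 0.00079) = 0.29093.
True dip = arctan(0.29093) = 16.2°, dipping toward W (azimuth ≈ 276°).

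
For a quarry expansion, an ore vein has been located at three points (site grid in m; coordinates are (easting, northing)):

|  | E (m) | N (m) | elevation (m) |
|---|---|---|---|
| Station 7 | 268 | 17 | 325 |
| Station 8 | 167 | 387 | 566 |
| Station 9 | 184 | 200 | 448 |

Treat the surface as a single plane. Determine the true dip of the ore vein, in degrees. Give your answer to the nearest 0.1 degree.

32.2°

Two edge vectors: Station 7→Station 8 = (-101, 370, 241), Station 7→Station 9 = (-84, 183, 123).
Normal n = (Station 7→Station 8) × (Station 7→Station 9) = (1407, -7821, 12597).
So ∂z/∂E = −n_x/n_z = −0.11169 and ∂z/∂N = −n_y/n_z = 0.62086.
Gradient magnitude |∇z| = √(a² + b²) = √(0.01248 + 0.38547) = 0.63083.
True dip = arctan(0.63083) = 32.2°, dipping toward S (azimuth ≈ 170°).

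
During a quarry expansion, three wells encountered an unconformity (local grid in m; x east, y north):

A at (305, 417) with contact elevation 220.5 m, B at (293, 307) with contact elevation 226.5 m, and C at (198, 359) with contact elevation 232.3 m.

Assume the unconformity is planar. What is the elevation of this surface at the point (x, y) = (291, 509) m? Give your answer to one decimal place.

217.5 m

Two edge vectors: A→B = (-12, -110, 6), A→C = (-107, -58, 11.8).
Normal n = (A→B) × (A→C) = (-950, -500.4, -11074).
So ∂z/∂x = −n_x/n_z = −0.08579 and ∂z/∂y = −n_y/n_z = −0.04519.
Intercept c from A: 220.5 + 26.16 + 18.84 = 265.51.
At (291, 509): z = −25.0 − 23.0 + 265.51 = 217.5 m.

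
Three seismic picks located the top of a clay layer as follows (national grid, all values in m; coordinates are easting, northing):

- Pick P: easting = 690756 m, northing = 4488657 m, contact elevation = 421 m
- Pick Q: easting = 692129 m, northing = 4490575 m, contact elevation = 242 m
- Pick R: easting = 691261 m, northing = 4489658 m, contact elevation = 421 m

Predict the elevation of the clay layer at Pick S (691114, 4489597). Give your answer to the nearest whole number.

472 m

Two edge vectors: Pick P→Pick Q = (1373, 1918, -179), Pick P→Pick R = (505, 1001, 0).
Normal n = (Pick P→Pick Q) × (Pick P→Pick R) = (179179, -90395, 405783).
So ∂z/∂easting = −n_x/n_z = −0.44156359 and ∂z/∂northing = −n_y/n_z = 0.22276685.
Intercept c from Pick P: 421 + 305012.70 − 999923.97 = −694490.27.
At (691114, 4489597): z = −305170.8 + 1000133.4 − 694490.27 = 472.3 m.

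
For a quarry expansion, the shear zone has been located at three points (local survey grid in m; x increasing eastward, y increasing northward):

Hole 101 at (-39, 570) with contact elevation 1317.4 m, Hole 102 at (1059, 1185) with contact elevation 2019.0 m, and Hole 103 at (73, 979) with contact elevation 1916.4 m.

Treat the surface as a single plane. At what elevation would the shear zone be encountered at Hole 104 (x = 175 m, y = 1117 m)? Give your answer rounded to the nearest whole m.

2105 m

Let the plane be z = a·x + b·y + c.
Hole 102−Hole 101: 1098a + 615b = 701.6;  Hole 103−Hole 101: 112a + 409b = 599.
Solving gives a = −0.21418, b = 1.52320.
Then c = 1317.4 − a·-39 − b·570 = 440.82.
At (175, 1117): z = −37.5 + 1701.4 + 440.82 = 2104.8 m.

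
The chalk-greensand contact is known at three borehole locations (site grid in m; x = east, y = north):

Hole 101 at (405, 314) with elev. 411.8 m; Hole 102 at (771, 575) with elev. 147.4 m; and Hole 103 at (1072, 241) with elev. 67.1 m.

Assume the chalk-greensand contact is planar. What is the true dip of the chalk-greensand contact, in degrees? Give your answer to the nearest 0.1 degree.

Two edge vectors: Hole 101→Hole 102 = (366, 261, -264.4), Hole 101→Hole 103 = (667, -73, -344.7).
Normal n = (Hole 101→Hole 102) × (Hole 101→Hole 103) = (-109267.9, -50194.6, -200805).
So ∂z/∂x = −n_x/n_z = −0.54415 and ∂z/∂y = −n_y/n_z = −0.24997.
Gradient magnitude |∇z| = √(a² + b²) = √(0.29610 + 0.06248) = 0.59882.
True dip = arctan(0.59882) = 30.9°, dipping toward ENE (azimuth ≈ 065°).

30.9°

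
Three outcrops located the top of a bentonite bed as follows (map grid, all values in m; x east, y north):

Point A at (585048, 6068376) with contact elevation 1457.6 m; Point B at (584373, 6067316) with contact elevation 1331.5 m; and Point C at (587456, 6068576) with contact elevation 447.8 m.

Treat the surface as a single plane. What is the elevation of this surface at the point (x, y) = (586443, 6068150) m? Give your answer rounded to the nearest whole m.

733 m

Let the plane be z = a·x + b·y + c.
Point B−Point A: −675a − 1060b = −126.1;  Point C−Point A: 2408a + 200b = −1009.8.
Solving gives a = −0.45320251, b = 0.40755820.
Then c = 1457.6 − a·585048 − b·6068376 = −2206613.59.
At (586443, 6068150): z = −265777.4 + 2473124.3 − 2206613.59 = 733.3 m.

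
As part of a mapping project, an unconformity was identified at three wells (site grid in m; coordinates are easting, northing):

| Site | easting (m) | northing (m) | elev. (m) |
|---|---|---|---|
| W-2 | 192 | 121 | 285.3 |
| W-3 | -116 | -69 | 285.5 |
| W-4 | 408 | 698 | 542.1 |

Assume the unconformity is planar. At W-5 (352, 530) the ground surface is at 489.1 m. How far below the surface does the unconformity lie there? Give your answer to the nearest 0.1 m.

Two edge vectors: W-2→W-3 = (-308, -190, 0.2), W-2→W-4 = (216, 577, 256.8).
Normal n = (W-2→W-3) × (W-2→W-4) = (-48907.4, 79137.6, -136676).
So ∂z/∂easting = −n_x/n_z = −0.35783 and ∂z/∂northing = −n_y/n_z = 0.57902.
Intercept c from W-2: 285.3 + 68.70 − 70.06 = 283.94.
At (352, 530): z_contact = −125.96 + 306.88 + 283.94 = 464.86 m.
Depth below ground = 489.1 − 464.86 = 24.2 m.

24.2 m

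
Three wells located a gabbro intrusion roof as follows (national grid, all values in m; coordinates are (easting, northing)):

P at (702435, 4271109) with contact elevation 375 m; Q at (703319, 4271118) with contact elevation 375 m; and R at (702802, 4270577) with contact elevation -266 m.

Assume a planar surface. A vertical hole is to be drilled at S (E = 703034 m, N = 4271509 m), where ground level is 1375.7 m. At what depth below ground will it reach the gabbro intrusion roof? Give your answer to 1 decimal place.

Let the plane be z = a·E + b·N + c.
Q−P: 884a + 9b = 0;  R−P: 367a − 532b = −641.
Solving gives a = −0.012181397, b = 1.196483886.
Then c = 375 − a·702435 − b·4271109 = −5101381.45.
At (703034, 4271509): z_contact = −8563.94 + 5110791.69 − 5101381.45 = 846.30 m.
Depth below ground = 1375.7 − 846.30 = 529.4 m.

529.4 m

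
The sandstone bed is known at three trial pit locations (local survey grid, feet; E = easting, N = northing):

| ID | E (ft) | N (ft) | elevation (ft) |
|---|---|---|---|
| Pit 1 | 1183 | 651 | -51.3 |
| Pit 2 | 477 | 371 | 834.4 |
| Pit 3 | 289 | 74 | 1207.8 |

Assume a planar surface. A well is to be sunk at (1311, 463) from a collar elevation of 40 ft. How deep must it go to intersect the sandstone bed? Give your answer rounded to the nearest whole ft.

104 ft

Two edge vectors: Pit 1→Pit 2 = (-706, -280, 885.7), Pit 1→Pit 3 = (-894, -577, 1259.1).
Normal n = (Pit 1→Pit 2) × (Pit 1→Pit 3) = (158500.9, 97108.8, 157042).
So ∂z/∂E = −n_x/n_z = −1.00929 and ∂z/∂N = −n_y/n_z = −0.61836.
Intercept c from Pit 1: -51.3 + 1193.99 + 402.55 = 1545.24.
At (1311, 463): z_contact = −1323.2 − 286.3 + 1545.24 = -64.2 ft.
Depth below ground = 40 − (-64.2) = 104 ft.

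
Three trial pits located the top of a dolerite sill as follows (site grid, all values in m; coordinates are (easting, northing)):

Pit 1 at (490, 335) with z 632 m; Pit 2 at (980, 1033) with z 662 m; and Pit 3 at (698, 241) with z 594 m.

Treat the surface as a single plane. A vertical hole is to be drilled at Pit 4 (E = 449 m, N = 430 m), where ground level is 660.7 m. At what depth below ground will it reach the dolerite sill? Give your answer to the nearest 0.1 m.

11.3 m

Two edge vectors: Pit 1→Pit 2 = (490, 698, 30), Pit 1→Pit 3 = (208, -94, -38).
Normal n = (Pit 1→Pit 2) × (Pit 1→Pit 3) = (-23704, 24860, -191244).
So ∂z/∂E = −n_x/n_z = −0.123946 and ∂z/∂N = −n_y/n_z = 0.129991.
Intercept c from Pit 1: 632 + 60.73 − 43.55 = 649.19.
At (449, 430): z_contact = −55.65 + 55.90 + 649.19 = 649.43 m.
Depth below ground = 660.7 − 649.43 = 11.3 m.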